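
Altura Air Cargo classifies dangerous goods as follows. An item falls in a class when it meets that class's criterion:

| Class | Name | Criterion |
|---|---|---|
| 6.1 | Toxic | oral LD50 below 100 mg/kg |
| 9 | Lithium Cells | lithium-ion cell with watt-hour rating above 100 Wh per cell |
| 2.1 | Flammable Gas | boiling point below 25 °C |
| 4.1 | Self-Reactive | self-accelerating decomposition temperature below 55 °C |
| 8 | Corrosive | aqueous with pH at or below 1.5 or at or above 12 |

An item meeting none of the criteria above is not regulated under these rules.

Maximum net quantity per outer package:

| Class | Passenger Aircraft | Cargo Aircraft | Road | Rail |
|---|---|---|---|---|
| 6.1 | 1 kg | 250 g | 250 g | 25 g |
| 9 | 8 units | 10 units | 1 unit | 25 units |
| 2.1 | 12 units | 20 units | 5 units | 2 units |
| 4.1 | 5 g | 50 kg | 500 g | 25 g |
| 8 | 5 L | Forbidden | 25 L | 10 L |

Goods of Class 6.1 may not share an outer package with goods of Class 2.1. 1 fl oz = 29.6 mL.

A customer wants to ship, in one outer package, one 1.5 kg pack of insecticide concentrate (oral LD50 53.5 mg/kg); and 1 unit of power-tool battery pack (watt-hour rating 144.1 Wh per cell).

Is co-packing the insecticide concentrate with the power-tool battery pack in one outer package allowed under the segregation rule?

Yes

The insecticide concentrate has oral LD50 53.5 mg/kg, which is < 100 mg/kg, so it is Class 6.1 (Toxic).
Watt-hour rating 144.1 Wh per cell meets the Class 9 criterion (Lithium Cells), so the power-tool battery pack is Class 9.
No segregation rule bars Class 6.1 with Class 9.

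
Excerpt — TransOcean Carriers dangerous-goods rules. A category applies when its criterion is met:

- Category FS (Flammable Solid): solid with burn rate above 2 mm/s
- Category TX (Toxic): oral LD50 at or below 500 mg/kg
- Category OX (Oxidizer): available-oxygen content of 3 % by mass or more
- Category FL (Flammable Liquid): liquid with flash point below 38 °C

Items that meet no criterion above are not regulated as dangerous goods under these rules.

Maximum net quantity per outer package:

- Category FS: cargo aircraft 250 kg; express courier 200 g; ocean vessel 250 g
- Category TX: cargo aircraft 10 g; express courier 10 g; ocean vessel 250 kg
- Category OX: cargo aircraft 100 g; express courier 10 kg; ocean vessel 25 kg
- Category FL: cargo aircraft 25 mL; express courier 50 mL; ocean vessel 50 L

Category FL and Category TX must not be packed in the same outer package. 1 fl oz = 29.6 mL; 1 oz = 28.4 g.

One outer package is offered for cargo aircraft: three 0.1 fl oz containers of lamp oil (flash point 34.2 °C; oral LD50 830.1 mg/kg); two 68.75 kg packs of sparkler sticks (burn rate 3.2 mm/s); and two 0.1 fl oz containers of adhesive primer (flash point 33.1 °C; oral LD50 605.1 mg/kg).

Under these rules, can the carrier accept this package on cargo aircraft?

The lamp oil has flash point 34.2 °C, which is < 38 °C, so it is Category FL (Flammable Liquid).
Sparkler sticks: burn rate 3.2 mm/s > 2 mm/s → Category FS (Flammable Solid).
The adhesive primer has flash point 33.1 °C, which is < 38 °C, so it is Category FL (Flammable Liquid).
Total Category FL: (three 0.1 fl oz containers = 8.88 mL) + (two 0.1 fl oz containers = 5.92 mL) = 14.8 mL.
14.8 mL is within the cargo aircraft limit of 25 mL for Category FL.
Category FS quantity: two 68.75 kg packs = 137.5 kg.
That is within the Category FS cargo aircraft limit of 250 kg.
The segregation rule (Category FL with Category TX) does not apply to Category FL with Category FS.
Every hazard category is within its cargo aircraft limit and no segregation rule is violated.

Yes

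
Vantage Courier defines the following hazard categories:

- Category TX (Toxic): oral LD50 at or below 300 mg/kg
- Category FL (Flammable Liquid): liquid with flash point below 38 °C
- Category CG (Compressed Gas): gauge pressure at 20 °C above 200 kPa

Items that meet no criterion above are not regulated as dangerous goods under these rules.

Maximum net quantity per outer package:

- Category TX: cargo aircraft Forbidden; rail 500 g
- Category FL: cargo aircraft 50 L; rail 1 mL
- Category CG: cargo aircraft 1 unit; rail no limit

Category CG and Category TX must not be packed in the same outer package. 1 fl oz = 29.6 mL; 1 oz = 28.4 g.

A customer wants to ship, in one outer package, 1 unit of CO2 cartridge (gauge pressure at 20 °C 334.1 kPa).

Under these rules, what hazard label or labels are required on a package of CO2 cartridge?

The CO2 cartridge has gauge pressure at 20 °C 334.1 kPa, which is > 200 kPa, so it is Category CG (Compressed Gas).
Only the Category CG label is required.

Category CG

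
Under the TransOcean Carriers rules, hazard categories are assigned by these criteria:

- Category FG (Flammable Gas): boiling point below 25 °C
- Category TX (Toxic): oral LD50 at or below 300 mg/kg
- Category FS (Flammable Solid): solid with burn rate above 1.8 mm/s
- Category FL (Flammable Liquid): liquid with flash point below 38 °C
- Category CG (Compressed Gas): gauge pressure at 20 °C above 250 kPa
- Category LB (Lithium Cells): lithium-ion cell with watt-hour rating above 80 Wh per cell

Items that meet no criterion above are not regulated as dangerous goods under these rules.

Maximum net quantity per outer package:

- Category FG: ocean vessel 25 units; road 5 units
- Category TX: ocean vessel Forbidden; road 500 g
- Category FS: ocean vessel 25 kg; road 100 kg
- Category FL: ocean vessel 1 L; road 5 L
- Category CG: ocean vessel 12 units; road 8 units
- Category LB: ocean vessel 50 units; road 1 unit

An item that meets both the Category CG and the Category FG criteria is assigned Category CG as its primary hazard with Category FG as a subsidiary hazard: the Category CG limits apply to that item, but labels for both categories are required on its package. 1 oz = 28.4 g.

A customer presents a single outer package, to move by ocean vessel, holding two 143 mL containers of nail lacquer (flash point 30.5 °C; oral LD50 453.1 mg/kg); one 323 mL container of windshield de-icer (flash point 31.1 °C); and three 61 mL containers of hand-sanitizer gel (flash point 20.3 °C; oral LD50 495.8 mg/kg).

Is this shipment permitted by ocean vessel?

Nail lacquer: flash point 30.5 °C < 38 °C → Category FL (Flammable Liquid).
The windshield de-icer has flash point 31.1 °C, which is < 38 °C, so it is Category FL (Flammable Liquid).
With flash point 20.3 °C (< 38 °C), the hand-sanitizer gel falls in Category FL.
Total Category FL: (two 143 mL containers = 286 mL) + 323 mL + (three 61 mL containers = 183 mL) = 792 mL.
792 mL ≤ 1 L (ocean vessel limit, Category FL) — within limit.

Yes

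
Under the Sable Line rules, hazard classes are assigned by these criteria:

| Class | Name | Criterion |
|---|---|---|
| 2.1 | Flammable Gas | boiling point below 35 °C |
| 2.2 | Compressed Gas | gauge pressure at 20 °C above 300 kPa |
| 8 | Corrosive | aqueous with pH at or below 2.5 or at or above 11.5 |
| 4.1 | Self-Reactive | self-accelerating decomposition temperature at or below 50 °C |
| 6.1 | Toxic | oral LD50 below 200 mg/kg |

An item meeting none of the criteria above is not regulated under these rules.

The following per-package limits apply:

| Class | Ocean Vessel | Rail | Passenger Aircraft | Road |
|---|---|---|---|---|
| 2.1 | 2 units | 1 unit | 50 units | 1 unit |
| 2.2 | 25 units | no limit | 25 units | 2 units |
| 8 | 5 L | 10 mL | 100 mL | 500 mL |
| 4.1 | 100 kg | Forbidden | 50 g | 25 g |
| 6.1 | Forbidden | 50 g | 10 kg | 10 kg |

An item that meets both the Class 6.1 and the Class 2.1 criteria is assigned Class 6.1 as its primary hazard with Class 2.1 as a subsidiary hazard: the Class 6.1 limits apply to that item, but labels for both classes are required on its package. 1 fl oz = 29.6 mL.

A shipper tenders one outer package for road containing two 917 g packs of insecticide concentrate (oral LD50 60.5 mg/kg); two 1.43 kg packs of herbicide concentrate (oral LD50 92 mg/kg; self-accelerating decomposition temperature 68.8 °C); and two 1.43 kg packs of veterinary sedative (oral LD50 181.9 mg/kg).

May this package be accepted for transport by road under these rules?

Oral LD50 60.5 mg/kg meets the Class 6.1 criterion (Toxic), so the insecticide concentrate is Class 6.1.
Herbicide concentrate: oral LD50 92 mg/kg < 200 mg/kg → Class 6.1 (Toxic).
Oral LD50 181.9 mg/kg meets the Class 6.1 criterion (Toxic), so the veterinary sedative is Class 6.1.
Total Class 6.1: (two 917 g packs = 1.834 kg) + (two 1.43 kg packs = 2.86 kg) + (two 1.43 kg packs = 2.86 kg) = 7.554 kg.
7.554 kg ≤ 10 kg (road limit, Class 6.1) — within limit.

Yes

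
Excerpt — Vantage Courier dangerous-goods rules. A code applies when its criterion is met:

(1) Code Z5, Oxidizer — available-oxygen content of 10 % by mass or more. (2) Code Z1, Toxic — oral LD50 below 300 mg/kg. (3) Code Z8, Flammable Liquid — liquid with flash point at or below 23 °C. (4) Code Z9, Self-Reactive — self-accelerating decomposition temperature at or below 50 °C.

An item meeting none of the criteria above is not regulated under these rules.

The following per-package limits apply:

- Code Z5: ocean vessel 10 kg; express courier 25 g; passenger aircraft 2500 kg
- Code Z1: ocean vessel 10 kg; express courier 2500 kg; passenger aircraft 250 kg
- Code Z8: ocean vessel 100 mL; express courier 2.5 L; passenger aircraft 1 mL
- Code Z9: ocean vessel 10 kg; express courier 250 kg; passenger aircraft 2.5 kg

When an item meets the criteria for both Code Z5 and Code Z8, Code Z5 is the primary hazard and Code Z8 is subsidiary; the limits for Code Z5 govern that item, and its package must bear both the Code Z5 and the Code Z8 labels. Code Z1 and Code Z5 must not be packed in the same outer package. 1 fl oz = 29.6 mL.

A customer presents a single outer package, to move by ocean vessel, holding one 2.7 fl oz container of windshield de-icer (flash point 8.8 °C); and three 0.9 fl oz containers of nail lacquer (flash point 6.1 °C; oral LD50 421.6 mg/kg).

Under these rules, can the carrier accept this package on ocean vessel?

No

Flash point 8.8 °C meets the Code Z8 criterion (Flammable Liquid), so the windshield de-icer is Code Z8.
Flash point 6.1 °C meets the Code Z8 criterion (Flammable Liquid), so the nail lacquer is Code Z8.
Total Code Z8: (one 2.7 fl oz container = 79.92 mL) + (three 0.9 fl oz containers = 79.92 mL) = 159.84 mL.
159.84 mL exceeds the ocean vessel limit of 100 mL for Code Z8.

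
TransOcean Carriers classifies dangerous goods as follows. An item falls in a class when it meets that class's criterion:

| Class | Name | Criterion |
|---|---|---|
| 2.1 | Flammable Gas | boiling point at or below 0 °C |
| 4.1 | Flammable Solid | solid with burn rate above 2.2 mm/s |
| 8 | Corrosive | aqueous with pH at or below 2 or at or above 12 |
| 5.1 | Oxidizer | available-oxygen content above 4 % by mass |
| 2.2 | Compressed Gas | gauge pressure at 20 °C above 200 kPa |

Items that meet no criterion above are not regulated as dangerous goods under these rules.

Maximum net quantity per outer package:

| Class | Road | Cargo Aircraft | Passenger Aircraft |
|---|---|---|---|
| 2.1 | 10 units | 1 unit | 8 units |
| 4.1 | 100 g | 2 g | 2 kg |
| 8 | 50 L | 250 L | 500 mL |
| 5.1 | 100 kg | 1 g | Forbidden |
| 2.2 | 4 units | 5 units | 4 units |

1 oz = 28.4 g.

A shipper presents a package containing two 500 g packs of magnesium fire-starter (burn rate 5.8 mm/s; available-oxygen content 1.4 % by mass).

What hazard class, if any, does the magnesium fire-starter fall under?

Class 4.1

Magnesium fire-starter: burn rate 5.8 mm/s > 2.2 mm/s → Class 4.1 (Flammable Solid).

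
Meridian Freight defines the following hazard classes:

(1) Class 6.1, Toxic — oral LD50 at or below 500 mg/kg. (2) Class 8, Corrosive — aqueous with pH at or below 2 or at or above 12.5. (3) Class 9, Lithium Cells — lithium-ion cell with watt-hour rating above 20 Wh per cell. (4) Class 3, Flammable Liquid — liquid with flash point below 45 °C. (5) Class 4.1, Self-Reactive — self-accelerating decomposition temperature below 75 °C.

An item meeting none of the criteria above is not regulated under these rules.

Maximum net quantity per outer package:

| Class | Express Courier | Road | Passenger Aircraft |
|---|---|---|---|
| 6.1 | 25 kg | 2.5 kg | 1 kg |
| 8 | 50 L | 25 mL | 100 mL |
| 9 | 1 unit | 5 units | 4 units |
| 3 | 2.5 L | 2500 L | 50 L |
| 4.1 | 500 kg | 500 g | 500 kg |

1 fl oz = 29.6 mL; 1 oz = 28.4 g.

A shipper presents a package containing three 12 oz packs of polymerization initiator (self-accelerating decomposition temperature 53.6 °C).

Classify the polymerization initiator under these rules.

The polymerization initiator has self-accelerating decomposition temperature 53.6 °C, which is < 75 °C, so it is Class 4.1 (Self-Reactive).

Class 4.1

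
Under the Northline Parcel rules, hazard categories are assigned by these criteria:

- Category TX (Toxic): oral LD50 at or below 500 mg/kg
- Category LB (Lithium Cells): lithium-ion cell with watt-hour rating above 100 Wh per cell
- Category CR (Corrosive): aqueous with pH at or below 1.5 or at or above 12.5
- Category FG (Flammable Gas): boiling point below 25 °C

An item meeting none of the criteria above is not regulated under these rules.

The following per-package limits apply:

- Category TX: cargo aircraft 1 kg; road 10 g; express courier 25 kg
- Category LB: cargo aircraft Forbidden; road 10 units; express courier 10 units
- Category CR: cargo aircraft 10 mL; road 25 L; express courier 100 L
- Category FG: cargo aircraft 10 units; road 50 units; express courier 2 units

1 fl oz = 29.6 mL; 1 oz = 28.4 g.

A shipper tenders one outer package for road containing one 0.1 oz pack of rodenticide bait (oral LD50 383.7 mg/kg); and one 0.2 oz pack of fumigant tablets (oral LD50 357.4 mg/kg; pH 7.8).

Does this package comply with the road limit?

With oral LD50 383.7 mg/kg (≤ 500 mg/kg), the rodenticide bait falls in Category TX.
The fumigant tablets have oral LD50 357.4 mg/kg, which is ≤ 500 mg/kg, so they are Category TX (Toxic).
Category TX net quantity: (one 0.1 oz pack = 2.84 g) + (one 0.2 oz pack = 5.68 g) = 8.52 g.
8.52 g ≤ 10 g (road limit, Category TX) — within limit.

Yes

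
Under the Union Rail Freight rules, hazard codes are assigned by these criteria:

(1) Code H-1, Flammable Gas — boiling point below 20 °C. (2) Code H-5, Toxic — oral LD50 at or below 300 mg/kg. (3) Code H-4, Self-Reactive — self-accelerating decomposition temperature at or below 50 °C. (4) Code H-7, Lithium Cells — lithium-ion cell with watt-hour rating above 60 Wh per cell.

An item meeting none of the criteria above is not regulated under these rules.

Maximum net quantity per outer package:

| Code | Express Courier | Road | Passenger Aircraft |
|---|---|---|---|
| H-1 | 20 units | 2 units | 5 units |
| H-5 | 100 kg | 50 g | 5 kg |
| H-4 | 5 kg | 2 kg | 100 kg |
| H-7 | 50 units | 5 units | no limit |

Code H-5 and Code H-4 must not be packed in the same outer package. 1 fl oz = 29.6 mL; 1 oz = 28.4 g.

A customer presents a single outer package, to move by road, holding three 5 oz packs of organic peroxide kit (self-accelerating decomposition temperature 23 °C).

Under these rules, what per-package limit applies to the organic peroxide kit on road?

With self-accelerating decomposition temperature 23 °C (≤ 50 °C), the organic peroxide kit falls in Code H-4.
The road limit for Code H-4 is 2 kg.

2 kg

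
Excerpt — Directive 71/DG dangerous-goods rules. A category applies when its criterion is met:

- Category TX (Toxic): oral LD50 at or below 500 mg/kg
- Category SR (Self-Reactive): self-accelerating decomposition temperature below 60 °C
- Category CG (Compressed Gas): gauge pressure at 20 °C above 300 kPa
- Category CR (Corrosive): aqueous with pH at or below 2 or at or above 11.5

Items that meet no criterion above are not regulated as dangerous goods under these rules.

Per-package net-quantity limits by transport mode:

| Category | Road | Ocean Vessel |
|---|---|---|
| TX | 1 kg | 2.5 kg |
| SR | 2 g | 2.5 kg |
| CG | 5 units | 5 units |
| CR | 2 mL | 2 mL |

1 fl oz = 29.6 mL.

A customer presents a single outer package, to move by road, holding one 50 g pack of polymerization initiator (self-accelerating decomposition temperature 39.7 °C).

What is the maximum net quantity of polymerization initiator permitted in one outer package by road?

2 g

Self-accelerating decomposition temperature 39.7 °C meets the Category SR criterion (Self-Reactive), so the polymerization initiator is Category SR.
The road limit for Category SR is 2 g.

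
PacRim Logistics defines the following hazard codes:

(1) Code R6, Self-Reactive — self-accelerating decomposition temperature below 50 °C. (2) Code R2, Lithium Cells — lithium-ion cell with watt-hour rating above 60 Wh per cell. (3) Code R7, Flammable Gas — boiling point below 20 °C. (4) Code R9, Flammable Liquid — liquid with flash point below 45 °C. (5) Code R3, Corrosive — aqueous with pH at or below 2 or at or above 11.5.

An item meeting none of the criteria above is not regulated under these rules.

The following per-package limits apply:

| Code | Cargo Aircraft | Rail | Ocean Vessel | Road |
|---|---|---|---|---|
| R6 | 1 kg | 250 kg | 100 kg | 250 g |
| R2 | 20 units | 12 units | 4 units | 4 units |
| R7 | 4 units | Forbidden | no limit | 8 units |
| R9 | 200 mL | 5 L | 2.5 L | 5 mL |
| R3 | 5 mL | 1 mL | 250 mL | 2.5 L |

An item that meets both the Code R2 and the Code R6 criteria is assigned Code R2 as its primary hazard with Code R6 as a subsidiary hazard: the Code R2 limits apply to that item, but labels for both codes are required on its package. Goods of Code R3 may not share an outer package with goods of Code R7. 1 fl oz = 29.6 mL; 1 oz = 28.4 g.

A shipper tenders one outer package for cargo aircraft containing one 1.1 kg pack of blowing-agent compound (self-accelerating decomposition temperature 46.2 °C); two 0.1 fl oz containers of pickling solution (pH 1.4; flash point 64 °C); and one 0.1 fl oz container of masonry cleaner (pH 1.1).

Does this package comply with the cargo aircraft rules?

Self-accelerating decomposition temperature 46.2 °C meets the Code R6 criterion (Self-Reactive), so the blowing-agent compound is Code R6.
The pickling solution has pH 1.4, which is ≤ 2, so it is Code R3 (Corrosive).
pH 1.1 meets the Code R3 criterion (Corrosive), so the masonry cleaner is Code R3.
Code R3 net quantity: (two 0.1 fl oz containers = 5.92 mL) + (one 0.1 fl oz container = 2.96 mL) = 8.88 mL.
8.88 mL > 5 mL (cargo aircraft limit, Code R3) — over the limit.
Code R6 quantity: 1.1 kg.
1.1 kg exceeds the cargo aircraft limit of 1 kg for Code R6.
The segregation rule (Code R3 with Code R7) does not apply to Code R3 with Code R6.

No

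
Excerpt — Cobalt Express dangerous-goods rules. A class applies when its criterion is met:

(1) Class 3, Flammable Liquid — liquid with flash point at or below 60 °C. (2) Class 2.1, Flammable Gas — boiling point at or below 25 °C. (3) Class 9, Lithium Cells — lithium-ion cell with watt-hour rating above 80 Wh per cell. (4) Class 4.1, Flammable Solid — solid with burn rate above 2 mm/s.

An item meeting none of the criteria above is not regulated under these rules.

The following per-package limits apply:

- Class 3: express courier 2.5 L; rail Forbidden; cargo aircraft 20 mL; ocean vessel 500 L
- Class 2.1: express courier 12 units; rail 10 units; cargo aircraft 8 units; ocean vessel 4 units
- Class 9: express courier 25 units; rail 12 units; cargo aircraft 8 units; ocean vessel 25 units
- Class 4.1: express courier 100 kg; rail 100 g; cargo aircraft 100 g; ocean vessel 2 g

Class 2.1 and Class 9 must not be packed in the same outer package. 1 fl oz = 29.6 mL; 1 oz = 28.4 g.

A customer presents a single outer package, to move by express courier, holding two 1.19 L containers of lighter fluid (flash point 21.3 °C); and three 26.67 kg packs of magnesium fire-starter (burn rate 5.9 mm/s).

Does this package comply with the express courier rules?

The lighter fluid has flash point 21.3 °C, which is ≤ 60 °C, so it is Class 3 (Flammable Liquid).
The magnesium fire-starter has burn rate 5.9 mm/s, which is > 2 mm/s, so it is Class 4.1 (Flammable Solid).
Class 3 quantity: two 1.19 L containers = 2.38 L.
2.38 L is within the express courier limit of 2.5 L for Class 3.
Class 4.1 quantity: three 26.67 kg packs = 80.01 kg.
That is within the Class 4.1 express courier limit of 100 kg.
The segregation rule (Class 2.1 with Class 9) does not apply to Class 3 with Class 4.1.
Every hazard class is within its express courier limit and no segregation rule is violated.

Yes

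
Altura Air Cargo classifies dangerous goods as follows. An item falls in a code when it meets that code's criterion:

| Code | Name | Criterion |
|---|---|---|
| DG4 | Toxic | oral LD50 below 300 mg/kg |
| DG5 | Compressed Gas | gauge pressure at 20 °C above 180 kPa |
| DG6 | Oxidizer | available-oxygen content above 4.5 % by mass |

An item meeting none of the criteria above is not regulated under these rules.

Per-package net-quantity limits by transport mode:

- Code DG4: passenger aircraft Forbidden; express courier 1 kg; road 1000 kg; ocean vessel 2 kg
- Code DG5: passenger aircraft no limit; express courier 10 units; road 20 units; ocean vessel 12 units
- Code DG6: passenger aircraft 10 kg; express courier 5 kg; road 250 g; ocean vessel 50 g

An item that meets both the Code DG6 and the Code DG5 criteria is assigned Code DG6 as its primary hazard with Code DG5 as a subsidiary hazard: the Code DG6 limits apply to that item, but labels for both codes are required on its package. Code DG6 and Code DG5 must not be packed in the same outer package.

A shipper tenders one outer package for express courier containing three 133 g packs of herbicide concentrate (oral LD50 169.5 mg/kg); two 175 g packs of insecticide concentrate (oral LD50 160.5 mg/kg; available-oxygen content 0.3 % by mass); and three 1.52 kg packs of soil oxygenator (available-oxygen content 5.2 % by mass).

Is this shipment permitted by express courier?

Yes

The herbicide concentrate has oral LD50 169.5 mg/kg, which is < 300 mg/kg, so it is Code DG4 (Toxic).
The insecticide concentrate has oral LD50 160.5 mg/kg, which is < 300 mg/kg, so it is Code DG4 (Toxic).
The soil oxygenator has available-oxygen content 5.2 % by mass, which is > 4.5 % by mass, so it is Code DG6 (Oxidizer).
Code DG4 net quantity: (three 133 g packs = 399 g) + (two 175 g packs = 350 g) = 749 g.
749 g ≤ 1 kg (express courier limit, Code DG4) — within limit.
Code DG6 quantity: three 1.52 kg packs = 4.56 kg.
4.56 kg ≤ 5 kg (express courier limit, Code DG6) — within limit.
The segregation rule (Code DG6 with Code DG5) does not apply to Code DG4 with Code DG6.
Every hazard code is within its express courier limit and no segregation rule is violated.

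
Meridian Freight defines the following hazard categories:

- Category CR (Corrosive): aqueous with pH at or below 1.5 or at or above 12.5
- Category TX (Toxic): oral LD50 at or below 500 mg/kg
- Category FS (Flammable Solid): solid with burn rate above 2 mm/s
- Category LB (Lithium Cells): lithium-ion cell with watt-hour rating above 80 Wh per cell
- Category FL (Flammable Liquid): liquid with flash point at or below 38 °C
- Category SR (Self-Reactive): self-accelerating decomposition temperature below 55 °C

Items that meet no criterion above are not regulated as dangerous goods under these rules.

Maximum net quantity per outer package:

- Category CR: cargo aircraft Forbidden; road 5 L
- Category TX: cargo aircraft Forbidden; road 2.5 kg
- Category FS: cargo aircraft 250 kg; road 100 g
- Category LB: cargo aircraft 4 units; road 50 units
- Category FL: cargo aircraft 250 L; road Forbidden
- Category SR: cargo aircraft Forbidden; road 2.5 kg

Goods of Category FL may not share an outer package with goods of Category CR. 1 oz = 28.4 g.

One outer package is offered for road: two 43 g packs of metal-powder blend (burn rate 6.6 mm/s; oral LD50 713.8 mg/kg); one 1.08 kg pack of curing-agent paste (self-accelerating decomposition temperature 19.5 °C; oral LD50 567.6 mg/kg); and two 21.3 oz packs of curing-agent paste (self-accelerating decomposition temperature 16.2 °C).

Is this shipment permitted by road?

With burn rate 6.6 mm/s (> 2 mm/s), the metal-powder blend falls in Category FS.
Curing-agent paste: self-accelerating decomposition temperature 19.5 °C < 55 °C → Category SR (Self-Reactive).
The curing-agent paste has self-accelerating decomposition temperature 16.2 °C, which is < 55 °C, so it is Category SR (Self-Reactive).
Total Category SR: 1.08 kg + (two 21.3 oz packs = 1209.84 g) = 2289.84 g.
2289.84 g ≤ 2.5 kg (road limit, Category SR) — within limit.
Category FS quantity: two 43 g packs = 86 g.
86 g is within the road limit of 100 g for Category FS.
The segregation rule (Category FL with Category CR) does not apply to Category SR with Category FS.
Every hazard category is within its road limit and no segregation rule is violated.

Yes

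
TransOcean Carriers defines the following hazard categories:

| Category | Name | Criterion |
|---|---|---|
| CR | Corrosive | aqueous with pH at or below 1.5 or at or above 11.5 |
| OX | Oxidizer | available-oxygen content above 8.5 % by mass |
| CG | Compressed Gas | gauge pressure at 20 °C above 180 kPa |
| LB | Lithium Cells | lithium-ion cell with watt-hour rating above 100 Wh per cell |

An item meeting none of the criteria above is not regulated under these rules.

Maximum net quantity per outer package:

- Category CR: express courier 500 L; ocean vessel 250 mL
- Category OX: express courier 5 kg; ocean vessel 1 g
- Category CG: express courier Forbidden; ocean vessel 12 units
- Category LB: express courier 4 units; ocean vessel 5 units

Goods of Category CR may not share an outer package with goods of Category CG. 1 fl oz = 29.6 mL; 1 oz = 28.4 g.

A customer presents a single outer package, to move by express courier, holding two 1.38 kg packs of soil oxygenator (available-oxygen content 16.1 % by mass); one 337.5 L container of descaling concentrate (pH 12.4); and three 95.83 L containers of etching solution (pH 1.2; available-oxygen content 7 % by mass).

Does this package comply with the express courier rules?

No

With available-oxygen content 16.1 % by mass (> 8.5 % by mass), the soil oxygenator falls in Category OX.
Descaling concentrate: pH 12.4 ≥ 11.5 → Category CR (Corrosive).
Etching solution: pH 1.2 ≤ 1.5 → Category CR (Corrosive).
Category CR net quantity: 337.5 L + (three 95.83 L containers = 287.49 L) = 624.99 L.
624.99 L exceeds the express courier limit of 500 L for Category CR.
Category OX quantity: two 1.38 kg packs = 2.76 kg.
2.76 kg ≤ 5 kg (express courier limit, Category OX) — within limit.
The segregation rule (Category CR with Category CG) does not apply to Category CR with Category OX.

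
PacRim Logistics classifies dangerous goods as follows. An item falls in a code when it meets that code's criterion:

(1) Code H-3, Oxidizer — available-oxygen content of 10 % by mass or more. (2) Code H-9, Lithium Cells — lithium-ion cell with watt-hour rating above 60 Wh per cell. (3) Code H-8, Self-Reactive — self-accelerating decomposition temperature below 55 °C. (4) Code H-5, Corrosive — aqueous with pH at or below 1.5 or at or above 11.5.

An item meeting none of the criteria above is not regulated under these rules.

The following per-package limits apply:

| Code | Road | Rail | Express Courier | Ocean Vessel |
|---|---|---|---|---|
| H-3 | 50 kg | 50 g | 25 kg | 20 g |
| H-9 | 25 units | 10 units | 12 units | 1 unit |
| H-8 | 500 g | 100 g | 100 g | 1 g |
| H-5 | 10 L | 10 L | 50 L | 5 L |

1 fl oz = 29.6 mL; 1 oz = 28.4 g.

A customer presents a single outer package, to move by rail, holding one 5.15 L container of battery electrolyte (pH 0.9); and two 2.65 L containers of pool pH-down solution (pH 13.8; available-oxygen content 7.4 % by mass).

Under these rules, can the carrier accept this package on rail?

With pH 0.9 (≤ 1.5), the battery electrolyte falls in Code H-5.
With pH 13.8 (≥ 11.5), the pool pH-down solution falls in Code H-5.
Total Code H-5: 5.15 L + (two 2.65 L containers = 5.3 L) = 10.45 L.
10.45 L exceeds the rail limit of 10 L for Code H-5.

No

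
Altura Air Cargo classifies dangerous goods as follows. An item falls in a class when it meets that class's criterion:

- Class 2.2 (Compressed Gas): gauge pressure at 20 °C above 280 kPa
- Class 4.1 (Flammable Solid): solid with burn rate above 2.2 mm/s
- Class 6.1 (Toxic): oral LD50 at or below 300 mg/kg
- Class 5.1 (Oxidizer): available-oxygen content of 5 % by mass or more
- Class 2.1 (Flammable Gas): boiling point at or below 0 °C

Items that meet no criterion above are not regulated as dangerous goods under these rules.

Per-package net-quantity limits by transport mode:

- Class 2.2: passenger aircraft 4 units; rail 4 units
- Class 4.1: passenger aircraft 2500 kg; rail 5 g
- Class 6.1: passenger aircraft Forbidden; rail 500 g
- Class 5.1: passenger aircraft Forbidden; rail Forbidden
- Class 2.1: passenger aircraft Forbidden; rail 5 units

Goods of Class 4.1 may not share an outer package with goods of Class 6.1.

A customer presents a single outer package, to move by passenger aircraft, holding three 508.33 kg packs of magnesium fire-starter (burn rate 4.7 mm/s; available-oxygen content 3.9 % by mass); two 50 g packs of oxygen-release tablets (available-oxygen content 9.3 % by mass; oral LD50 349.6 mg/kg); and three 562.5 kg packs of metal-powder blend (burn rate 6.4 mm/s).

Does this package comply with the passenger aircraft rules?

No

With burn rate 4.7 mm/s (> 2.2 mm/s), the magnesium fire-starter falls in Class 4.1.
Oxygen-release tablets: available-oxygen content 9.3 % by mass ≥ 5 % by mass → Class 5.1 (Oxidizer).
With burn rate 6.4 mm/s (> 2.2 mm/s), the metal-powder blend falls in Class 4.1.
Total Class 4.1: (three 508.33 kg packs = 1524.99 kg) + (three 562.5 kg packs = 1687.5 kg) = 3212.49 kg.
3212.49 kg > 2500 kg (passenger aircraft limit, Class 4.1) — over the limit.
Class 5.1 quantity: two 50 g packs = 100 g.
By passenger aircraft, Class 5.1 is Forbidden regardless of quantity.
The segregation rule (Class 4.1 with Class 6.1) does not apply to Class 4.1 with Class 5.1.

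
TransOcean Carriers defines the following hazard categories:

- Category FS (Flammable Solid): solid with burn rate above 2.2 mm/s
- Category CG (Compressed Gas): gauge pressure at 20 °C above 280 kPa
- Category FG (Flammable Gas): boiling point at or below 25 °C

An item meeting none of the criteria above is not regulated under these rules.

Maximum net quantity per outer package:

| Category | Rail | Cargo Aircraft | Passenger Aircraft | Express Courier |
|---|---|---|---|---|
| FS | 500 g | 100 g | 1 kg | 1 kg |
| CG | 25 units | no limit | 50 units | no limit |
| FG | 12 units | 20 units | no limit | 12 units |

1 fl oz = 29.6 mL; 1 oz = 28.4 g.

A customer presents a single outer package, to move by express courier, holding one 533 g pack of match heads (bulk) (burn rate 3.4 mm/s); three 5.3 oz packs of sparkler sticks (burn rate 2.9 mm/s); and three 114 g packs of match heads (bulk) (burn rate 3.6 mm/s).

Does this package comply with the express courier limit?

With burn rate 3.4 mm/s (> 2.2 mm/s), the match heads (bulk) fall in Category FS.
The sparkler sticks have burn rate 2.9 mm/s, which is > 2.2 mm/s, so they are Category FS (Flammable Solid).
Burn rate 3.6 mm/s meets the Category FS criterion (Flammable Solid), so the match heads (bulk) are Category FS.
Total Category FS: 533 g + (three 5.3 oz packs = 451.56 g) + (three 114 g packs = 342 g) = 1326.56 g.
That exceeds the Category FS express courier limit of 1 kg.

No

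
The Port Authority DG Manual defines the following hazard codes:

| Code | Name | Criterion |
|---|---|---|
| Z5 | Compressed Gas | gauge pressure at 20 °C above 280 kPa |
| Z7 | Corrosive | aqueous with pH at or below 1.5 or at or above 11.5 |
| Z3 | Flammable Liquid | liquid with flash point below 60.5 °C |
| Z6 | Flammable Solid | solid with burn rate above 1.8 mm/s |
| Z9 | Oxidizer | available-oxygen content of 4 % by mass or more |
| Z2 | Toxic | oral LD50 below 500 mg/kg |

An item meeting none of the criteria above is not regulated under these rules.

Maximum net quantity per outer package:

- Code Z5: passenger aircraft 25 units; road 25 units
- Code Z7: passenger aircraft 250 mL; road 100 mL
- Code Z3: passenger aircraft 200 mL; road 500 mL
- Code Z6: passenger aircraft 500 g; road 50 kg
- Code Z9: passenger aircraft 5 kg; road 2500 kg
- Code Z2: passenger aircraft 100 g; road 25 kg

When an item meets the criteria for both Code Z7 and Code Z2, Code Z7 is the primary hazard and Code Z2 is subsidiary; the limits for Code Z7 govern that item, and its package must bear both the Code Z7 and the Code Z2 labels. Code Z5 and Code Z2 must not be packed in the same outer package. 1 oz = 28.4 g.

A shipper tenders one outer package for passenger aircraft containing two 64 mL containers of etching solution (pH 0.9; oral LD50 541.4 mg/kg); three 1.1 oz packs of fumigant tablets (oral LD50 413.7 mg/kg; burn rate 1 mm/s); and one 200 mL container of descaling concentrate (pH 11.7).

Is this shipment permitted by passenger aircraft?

No

Etching solution: pH 0.9 ≤ 1.5 → Code Z7 (Corrosive).
With oral LD50 413.7 mg/kg (< 500 mg/kg), the fumigant tablets fall in Code Z2.
pH 11.7 meets the Code Z7 criterion (Corrosive), so the descaling concentrate is Code Z7.
Code Z7 net quantity: (two 64 mL containers = 128 mL) + 200 mL = 328 mL.
328 mL exceeds the passenger aircraft limit of 250 mL for Code Z7.
Code Z2 quantity: three 1.1 oz packs = 93.72 g.
That is within the Code Z2 passenger aircraft limit of 100 g.
The segregation rule (Code Z5 with Code Z2) does not apply to Code Z7 with Code Z2.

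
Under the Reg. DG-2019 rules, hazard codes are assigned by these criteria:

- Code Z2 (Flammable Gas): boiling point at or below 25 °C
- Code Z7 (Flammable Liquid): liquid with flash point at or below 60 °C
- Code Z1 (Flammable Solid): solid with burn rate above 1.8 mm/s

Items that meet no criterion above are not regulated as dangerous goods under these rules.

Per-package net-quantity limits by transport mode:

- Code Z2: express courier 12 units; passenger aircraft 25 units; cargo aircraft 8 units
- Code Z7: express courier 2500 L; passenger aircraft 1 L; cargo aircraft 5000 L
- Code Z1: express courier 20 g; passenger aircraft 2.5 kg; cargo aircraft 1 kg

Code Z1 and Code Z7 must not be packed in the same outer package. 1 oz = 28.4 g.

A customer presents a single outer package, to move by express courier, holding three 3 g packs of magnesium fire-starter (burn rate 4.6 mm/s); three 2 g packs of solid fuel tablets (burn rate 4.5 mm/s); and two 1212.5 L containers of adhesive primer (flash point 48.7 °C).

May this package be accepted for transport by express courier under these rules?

No

Burn rate 4.6 mm/s meets the Code Z1 criterion (Flammable Solid), so the magnesium fire-starter is Code Z1.
Burn rate 4.5 mm/s meets the Code Z1 criterion (Flammable Solid), so the solid fuel tablets are Code Z1.
Adhesive primer: flash point 48.7 °C ≤ 60 °C → Code Z7 (Flammable Liquid).
Total Code Z1: (three 3 g packs = 9 g) + (three 2 g packs = 6 g) = 15 g.
15 g is within the express courier limit of 20 g for Code Z1.
Code Z7 quantity: two 1212.5 L containers = 2425 L.
2425 L ≤ 2500 L (express courier limit, Code Z7) — within limit.
Code Z1 and Code Z7 may not share an outer package.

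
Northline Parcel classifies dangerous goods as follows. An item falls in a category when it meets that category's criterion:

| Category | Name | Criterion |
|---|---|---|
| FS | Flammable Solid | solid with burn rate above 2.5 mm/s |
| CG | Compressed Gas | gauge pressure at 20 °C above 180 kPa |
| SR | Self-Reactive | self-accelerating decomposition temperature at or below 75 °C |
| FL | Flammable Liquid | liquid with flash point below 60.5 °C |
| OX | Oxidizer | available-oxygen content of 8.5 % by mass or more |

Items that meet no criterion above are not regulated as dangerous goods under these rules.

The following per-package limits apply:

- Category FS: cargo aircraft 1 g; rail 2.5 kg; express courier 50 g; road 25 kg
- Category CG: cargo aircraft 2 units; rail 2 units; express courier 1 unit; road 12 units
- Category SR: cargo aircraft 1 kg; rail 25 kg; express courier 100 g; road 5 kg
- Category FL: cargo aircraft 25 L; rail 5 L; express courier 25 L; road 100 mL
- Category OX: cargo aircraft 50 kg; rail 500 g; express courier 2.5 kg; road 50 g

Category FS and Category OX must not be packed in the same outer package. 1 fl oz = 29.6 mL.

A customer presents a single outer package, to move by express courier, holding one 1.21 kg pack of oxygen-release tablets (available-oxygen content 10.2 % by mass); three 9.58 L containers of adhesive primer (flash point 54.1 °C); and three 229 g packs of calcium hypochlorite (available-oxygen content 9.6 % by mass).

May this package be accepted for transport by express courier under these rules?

Oxygen-release tablets: available-oxygen content 10.2 % by mass ≥ 8.5 % by mass → Category OX (Oxidizer).
The adhesive primer has flash point 54.1 °C, which is < 60.5 °C, so it is Category FL (Flammable Liquid).
Available-oxygen content 9.6 % by mass meets the Category OX criterion (Oxidizer), so the calcium hypochlorite is Category OX.
Category FL quantity: three 9.58 L containers = 28.74 L.
28.74 L > 25 L (express courier limit, Category FL) — over the limit.
Total Category OX: 1.21 kg + (three 229 g packs = 687 g) = 1.897 kg.
That is within the Category OX express courier limit of 2.5 kg.
The segregation rule (Category FS with Category OX) does not apply to Category FL with Category OX.

No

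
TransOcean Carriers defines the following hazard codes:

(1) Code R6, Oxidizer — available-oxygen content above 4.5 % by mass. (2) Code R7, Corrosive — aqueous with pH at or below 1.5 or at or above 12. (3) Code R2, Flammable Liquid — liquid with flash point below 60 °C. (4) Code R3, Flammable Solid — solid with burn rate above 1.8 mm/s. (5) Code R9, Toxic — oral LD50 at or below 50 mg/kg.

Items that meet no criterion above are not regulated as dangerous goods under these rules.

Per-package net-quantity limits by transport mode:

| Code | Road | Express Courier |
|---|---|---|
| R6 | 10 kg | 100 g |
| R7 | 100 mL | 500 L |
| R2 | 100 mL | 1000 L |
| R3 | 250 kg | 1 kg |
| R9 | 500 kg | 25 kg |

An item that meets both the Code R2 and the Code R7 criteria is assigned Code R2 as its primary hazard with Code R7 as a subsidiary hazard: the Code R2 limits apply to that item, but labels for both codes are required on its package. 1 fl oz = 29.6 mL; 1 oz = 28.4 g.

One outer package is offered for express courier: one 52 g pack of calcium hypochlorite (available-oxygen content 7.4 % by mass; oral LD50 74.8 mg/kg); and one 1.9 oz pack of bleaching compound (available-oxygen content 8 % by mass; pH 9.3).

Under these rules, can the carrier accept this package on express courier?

Available-oxygen content 7.4 % by mass meets the Code R6 criterion (Oxidizer), so the calcium hypochlorite is Code R6.
Available-oxygen content 8 % by mass meets the Code R6 criterion (Oxidizer), so the bleaching compound is Code R6.
Total Code R6: 52 g + (one 1.9 oz pack = 53.96 g) = 105.96 g.
105.96 g exceeds the express courier limit of 100 g for Code R6.

No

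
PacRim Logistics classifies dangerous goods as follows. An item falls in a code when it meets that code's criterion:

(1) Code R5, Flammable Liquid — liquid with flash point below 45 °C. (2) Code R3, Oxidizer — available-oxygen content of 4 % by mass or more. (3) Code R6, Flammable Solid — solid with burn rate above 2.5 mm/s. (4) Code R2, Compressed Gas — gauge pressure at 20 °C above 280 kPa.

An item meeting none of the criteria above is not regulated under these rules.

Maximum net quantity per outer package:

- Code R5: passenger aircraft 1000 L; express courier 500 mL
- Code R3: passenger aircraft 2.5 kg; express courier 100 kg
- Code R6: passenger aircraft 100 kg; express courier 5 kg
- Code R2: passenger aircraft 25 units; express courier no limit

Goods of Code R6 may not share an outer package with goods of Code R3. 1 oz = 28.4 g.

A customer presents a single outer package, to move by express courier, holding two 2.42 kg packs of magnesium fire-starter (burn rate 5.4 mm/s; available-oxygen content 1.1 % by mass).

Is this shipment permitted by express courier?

Yes

With burn rate 5.4 mm/s (> 2.5 mm/s), the magnesium fire-starter falls in Code R6.
Code R6 quantity: two 2.42 kg packs = 4.84 kg.
4.84 kg is within the express courier limit of 5 kg for Code R6.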